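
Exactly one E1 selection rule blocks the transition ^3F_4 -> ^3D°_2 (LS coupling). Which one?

Initial level: S=1, L=3, J=4, parity even. Final level: S=1, L=2, J=2, parity odd.
Parity must change: even → odd — passes.
ΔS = 0: S: 1 → 1 — passes.
ΔL = 0, ±1 (not L=0↔0): L: 3 → 2, ΔL = -1 — passes.
ΔJ = 0, ±1 (not J=0↔0): J: 4 → 2, ΔJ = -2 — fails.

the ΔJ = 0, ±1 rule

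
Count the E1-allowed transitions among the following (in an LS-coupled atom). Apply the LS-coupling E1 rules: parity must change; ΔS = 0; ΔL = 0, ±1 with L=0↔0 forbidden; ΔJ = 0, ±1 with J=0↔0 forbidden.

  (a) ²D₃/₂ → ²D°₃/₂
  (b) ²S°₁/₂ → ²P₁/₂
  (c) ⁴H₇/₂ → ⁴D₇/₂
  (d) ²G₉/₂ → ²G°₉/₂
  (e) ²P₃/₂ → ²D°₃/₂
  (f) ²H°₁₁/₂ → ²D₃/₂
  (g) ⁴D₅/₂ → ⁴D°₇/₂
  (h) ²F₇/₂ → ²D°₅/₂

6

(a) allowed
(b) allowed
(c) forbidden (parity, ΔL fail)
(d) allowed
(e) allowed
(f) forbidden (ΔL, ΔJ fail)
(g) allowed
(h) allowed
Total allowed: 6 of 8.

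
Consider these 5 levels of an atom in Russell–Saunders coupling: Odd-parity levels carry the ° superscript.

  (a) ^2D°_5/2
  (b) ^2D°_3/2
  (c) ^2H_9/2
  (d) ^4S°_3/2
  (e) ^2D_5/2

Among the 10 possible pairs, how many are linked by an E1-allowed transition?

2

(a)–(b): forbidden (parity).
(a)–(c): forbidden (ΔL, ΔJ).
(a)–(d): forbidden (parity, ΔS, ΔL).
(a)–(e): allowed.
(b)–(c): forbidden (ΔL, ΔJ).
(b)–(d): forbidden (parity, ΔS, ΔL).
(b)–(e): allowed.
(c)–(d): forbidden (ΔS, ΔL, ΔJ).
(c)–(e): forbidden (parity, ΔL, ΔJ).
(d)–(e): forbidden (ΔS, ΔL).
Allowed pairs: 2 of 10.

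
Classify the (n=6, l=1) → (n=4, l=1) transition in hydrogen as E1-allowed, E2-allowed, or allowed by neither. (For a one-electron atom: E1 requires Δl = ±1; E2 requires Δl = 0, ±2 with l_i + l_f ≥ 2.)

Δl = 1 − 1 = +0; l_i + l_f = 2.
E1 (Δl = ±1): not satisfied.
E2 (Δl = 0,±2, l_i+l_f ≥ 2): satisfied.

E2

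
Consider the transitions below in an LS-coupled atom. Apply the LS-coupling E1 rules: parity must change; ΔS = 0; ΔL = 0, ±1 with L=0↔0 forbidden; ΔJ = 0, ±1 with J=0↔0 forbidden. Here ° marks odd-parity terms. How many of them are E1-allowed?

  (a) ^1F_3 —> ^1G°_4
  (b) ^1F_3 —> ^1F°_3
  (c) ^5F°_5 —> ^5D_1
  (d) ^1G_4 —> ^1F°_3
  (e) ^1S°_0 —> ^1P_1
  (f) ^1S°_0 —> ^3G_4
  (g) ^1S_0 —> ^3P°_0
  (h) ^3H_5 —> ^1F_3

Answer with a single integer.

(a) allowed
(b) allowed
(c) forbidden (ΔJ fails)
(d) allowed
(e) allowed
(f) forbidden (ΔS, ΔL, ΔJ fail)
(g) forbidden (ΔS, ΔJ fail)
(h) forbidden (parity, ΔS, ΔL, ΔJ fail)
Total allowed: 4 of 8.

4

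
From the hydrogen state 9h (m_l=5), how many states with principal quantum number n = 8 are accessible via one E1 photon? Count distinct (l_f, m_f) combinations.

E1 requires Δl = ±1, so l_f ∈ {4, 6}; with 0 ≤ l_f ≤ n_f−1 = 7, the allowed l_f values are {4, 6}.
For l_f = 4: m_f ∈ {m_i−1, m_i, m_i+1} ∩ [−4, 4] = {4} → 1 state.
For l_f = 6: m_f ∈ {m_i−1, m_i, m_i+1} ∩ [−6, 6] = {4, 5, 6} → 3 states.
Total: 4.

4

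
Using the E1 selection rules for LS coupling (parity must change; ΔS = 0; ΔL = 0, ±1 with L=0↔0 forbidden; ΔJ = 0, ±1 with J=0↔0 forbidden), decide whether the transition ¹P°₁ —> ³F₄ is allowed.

Reading off the term symbols: S 0→1, L 1→3, J 1→4, parity odd→even.
Parity must change: odd → even — ✓.
ΔS = 0: S: 0 → 1 — ✗.
ΔL = 0, ±1 (not L=0↔0): L: 1 → 3, ΔL = +2 — ✗.
ΔJ = 0, ±1 (not J=0↔0): J: 1 → 4, ΔJ = +3 — ✗.
Rule(s) violated: ΔS, ΔL, ΔJ.

forbidden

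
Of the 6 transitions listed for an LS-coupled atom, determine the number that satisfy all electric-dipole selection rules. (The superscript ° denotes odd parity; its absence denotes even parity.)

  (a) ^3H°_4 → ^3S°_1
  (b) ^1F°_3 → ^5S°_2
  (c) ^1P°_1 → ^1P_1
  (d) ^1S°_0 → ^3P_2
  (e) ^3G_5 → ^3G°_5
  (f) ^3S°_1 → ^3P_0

3

(a) forbidden (parity, ΔL, ΔJ fail)
(b) forbidden (parity, ΔS, ΔL fail)
(c) allowed
(d) forbidden (ΔS, ΔJ fail)
(e) allowed
(f) allowed
Total allowed: 3 of 6.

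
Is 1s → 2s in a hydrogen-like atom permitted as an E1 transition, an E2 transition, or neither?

neither

Δl = 0 − 0 = +0; l_i + l_f = 0.
E1 (Δl = ±1): not satisfied.
E2 (Δl = 0,±2, l_i+l_f ≥ 2): not satisfied.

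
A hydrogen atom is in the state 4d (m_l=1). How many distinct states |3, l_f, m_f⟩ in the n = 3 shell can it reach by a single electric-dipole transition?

E1 requires Δl = ±1, so l_f ∈ {1, 3}; with 0 ≤ l_f ≤ n_f−1 = 2, the allowed l_f values are {1}.
For l_f = 1: m_f ∈ {m_i−1, m_i, m_i+1} ∩ [−1, 1] = {0, 1} → 2 states.
Total: 2.

2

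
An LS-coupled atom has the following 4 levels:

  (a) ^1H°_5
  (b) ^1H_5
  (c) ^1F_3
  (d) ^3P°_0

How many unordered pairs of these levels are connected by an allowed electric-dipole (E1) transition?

1

(a)–(b): allowed.
(a)–(c): forbidden (ΔL, ΔJ).
(a)–(d): forbidden (parity, ΔS, ΔL, ΔJ).
(b)–(c): forbidden (parity, ΔL, ΔJ).
(b)–(d): forbidden (ΔS, ΔL, ΔJ).
(c)–(d): forbidden (ΔS, ΔL, ΔJ).
Allowed pairs: 1 of 6.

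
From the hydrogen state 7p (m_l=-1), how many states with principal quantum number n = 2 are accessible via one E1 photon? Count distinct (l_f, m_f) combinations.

1

E1 requires Δl = ±1, so l_f ∈ {0, 2}; with 0 ≤ l_f ≤ n_f−1 = 1, the allowed l_f values are {0}.
For l_f = 0: m_f ∈ {m_i−1, m_i, m_i+1} ∩ [−0, 0] = {0} → 1 state.
Total: 1.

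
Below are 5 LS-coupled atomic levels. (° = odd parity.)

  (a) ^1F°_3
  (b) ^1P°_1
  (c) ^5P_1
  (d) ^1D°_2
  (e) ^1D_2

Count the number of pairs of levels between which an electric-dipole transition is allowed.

3

(a)–(b): forbidden (parity, ΔL, ΔJ).
(a)–(c): forbidden (ΔS, ΔL, ΔJ).
(a)–(d): forbidden (parity).
(a)–(e): allowed.
(b)–(c): forbidden (ΔS).
(b)–(d): forbidden (parity).
(b)–(e): allowed.
(c)–(d): forbidden (ΔS).
(c)–(e): forbidden (parity, ΔS).
(d)–(e): allowed.
Allowed pairs: 3 of 10.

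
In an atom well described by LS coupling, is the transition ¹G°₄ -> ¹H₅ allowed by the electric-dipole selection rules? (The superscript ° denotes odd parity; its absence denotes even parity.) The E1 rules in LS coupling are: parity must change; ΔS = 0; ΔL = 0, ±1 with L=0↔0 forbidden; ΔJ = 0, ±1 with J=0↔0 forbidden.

allowed

Parity must change: odd → even — passes.
ΔS = 0: S: 0 → 0 — passes.
ΔL = 0, ±1 (not L=0↔0): L: 4 → 5, ΔL = +1 — passes.
ΔJ = 0, ±1 (not J=0↔0): J: 4 → 5, ΔJ = +1 — passes.
All four E1 rules are satisfied.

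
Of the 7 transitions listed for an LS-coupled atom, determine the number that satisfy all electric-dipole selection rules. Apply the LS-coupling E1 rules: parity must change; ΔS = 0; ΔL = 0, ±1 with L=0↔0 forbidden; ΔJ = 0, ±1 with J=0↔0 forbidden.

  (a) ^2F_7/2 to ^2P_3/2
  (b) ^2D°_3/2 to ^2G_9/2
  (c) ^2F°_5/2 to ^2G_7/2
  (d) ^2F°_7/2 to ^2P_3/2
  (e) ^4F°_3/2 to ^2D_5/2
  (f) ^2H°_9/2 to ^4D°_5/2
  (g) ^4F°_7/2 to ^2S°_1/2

1

(a) forbidden (parity, ΔL, ΔJ fail)
(b) forbidden (ΔL, ΔJ fail)
(c) allowed
(d) forbidden (ΔL, ΔJ fail)
(e) forbidden (ΔS fails)
(f) forbidden (parity, ΔS, ΔL, ΔJ fail)
(g) forbidden (parity, ΔS, ΔL, ΔJ fail)
Total allowed: 1 of 7.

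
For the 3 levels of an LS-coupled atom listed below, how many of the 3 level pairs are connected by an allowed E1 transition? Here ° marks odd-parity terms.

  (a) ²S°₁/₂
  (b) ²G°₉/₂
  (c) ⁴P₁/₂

(a)–(b): forbidden (parity, ΔL, ΔJ).
(a)–(c): forbidden (ΔS).
(b)–(c): forbidden (ΔS, ΔL, ΔJ).
Allowed pairs: 0 of 3.

0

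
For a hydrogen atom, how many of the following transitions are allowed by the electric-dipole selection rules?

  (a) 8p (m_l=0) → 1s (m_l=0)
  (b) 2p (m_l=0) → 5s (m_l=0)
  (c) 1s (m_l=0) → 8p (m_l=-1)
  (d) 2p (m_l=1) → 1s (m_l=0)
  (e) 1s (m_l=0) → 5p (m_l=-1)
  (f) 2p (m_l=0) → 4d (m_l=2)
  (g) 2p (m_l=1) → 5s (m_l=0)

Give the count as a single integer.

(a) allowed
(b) allowed
(c) allowed
(d) allowed
(e) allowed
(f) forbidden — Δm_l = +2 (E1 requires Δm_l = 0, ±1)
(g) allowed
Total allowed: 6 of 7.

6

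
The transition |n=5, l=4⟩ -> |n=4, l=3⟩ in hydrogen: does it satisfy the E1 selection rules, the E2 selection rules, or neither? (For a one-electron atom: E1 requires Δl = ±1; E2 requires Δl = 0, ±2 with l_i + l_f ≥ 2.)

E1

Δl = 3 − 4 = -1; l_i + l_f = 7.
E1 (Δl = ±1): satisfied.
E2 (Δl = 0,±2, l_i+l_f ≥ 2): not satisfied.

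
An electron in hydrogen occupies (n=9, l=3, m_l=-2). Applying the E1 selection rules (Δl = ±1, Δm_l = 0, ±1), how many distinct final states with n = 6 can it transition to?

5

E1 requires Δl = ±1, so l_f ∈ {2, 4}; with 0 ≤ l_f ≤ n_f−1 = 5, the allowed l_f values are {2, 4}.
For l_f = 2: m_f ∈ {m_i−1, m_i, m_i+1} ∩ [−2, 2] = {-2, -1} → 2 states.
For l_f = 4: m_f ∈ {m_i−1, m_i, m_i+1} ∩ [−4, 4] = {-3, -2, -1} → 3 states.
Total: 5.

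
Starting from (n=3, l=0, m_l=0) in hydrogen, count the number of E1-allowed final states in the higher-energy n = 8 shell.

3

E1 requires Δl = ±1, so l_f ∈ {-1, 1}; with 0 ≤ l_f ≤ n_f−1 = 7, the allowed l_f values are {1}.
For l_f = 1: m_f ∈ {m_i−1, m_i, m_i+1} ∩ [−1, 1] = {-1, 0, 1} → 3 states.
Total: 3.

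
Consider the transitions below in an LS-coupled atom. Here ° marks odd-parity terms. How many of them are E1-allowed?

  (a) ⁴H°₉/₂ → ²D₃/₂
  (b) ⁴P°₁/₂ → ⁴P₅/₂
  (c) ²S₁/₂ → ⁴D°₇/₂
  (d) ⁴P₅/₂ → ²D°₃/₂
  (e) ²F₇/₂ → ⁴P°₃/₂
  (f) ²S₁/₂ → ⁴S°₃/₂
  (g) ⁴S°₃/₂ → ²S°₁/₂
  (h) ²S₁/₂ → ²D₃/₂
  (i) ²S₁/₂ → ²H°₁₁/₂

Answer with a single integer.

0

(a) forbidden (ΔS, ΔL, ΔJ fail)
(b) forbidden (ΔJ fails)
(c) forbidden (ΔS, ΔL, ΔJ fail)
(d) forbidden (ΔS fails)
(e) forbidden (ΔS, ΔL, ΔJ fail)
(f) forbidden (ΔS, ΔL fail)
(g) forbidden (parity, ΔS, ΔL fail)
(h) forbidden (parity, ΔL fail)
(i) forbidden (ΔL, ΔJ fail)
Total allowed: 0 of 9.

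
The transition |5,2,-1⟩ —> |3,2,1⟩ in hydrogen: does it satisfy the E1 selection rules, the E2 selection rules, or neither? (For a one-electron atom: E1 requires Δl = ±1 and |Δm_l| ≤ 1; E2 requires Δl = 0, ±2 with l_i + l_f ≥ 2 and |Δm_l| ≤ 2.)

E2

Δl = 2 − 2 = +0; l_i + l_f = 4.
Δm_l = +2.
E1 (Δl = ±1, |Δm_l| ≤ 1): not satisfied.
E2 (Δl = 0,±2, l_i+l_f ≥ 2, |Δm_l| ≤ 2): satisfied.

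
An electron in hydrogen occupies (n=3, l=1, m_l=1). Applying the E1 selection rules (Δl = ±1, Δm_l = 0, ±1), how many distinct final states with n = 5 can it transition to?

4

E1 requires Δl = ±1, so l_f ∈ {0, 2}; with 0 ≤ l_f ≤ n_f−1 = 4, the allowed l_f values are {0, 2}.
For l_f = 0: m_f ∈ {m_i−1, m_i, m_i+1} ∩ [−0, 0] = {0} → 1 state.
For l_f = 2: m_f ∈ {m_i−1, m_i, m_i+1} ∩ [−2, 2] = {0, 1, 2} → 3 states.
Total: 4.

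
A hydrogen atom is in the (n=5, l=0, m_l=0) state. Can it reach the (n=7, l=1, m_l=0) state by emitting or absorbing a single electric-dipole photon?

Initial l = 0, final l = 1, so Δl = +1. E1 requires Δl = ±1: ok.
Δm_l = 0 − (0) = +0. E1 requires Δm_l = 0, ±1: ok.
All E1 selection rules are satisfied.

allowed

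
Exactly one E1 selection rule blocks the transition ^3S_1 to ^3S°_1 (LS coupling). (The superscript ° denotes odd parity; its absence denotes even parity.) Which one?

the L=0 ↔ L=0 exclusion

Reading off the term symbols: S 1→1, L 0→0, J 1→1, parity even→odd.
Parity must change: even → odd — passes.
ΔS = 0: S: 1 → 1 — passes.
ΔL = 0, ±1 (not L=0↔0): L: 0 → 0, ΔL = +0 — fails.
ΔJ = 0, ±1 (not J=0↔0): J: 1 → 1, ΔJ = +0 — passes.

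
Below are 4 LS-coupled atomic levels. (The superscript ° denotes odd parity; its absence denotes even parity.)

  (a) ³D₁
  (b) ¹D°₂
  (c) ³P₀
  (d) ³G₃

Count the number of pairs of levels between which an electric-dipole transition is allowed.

(a)–(b): forbidden (ΔS).
(a)–(c): forbidden (parity).
(a)–(d): forbidden (parity, ΔL, ΔJ).
(b)–(c): forbidden (ΔS, ΔJ).
(b)–(d): forbidden (ΔS, ΔL).
(c)–(d): forbidden (parity, ΔL, ΔJ).
Allowed pairs: 0 of 6.

0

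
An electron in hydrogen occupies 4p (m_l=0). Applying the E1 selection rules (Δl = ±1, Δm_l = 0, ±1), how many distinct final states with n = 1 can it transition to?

1

E1 requires Δl = ±1, so l_f ∈ {0, 2}; with 0 ≤ l_f ≤ n_f−1 = 0, the allowed l_f values are {0}.
For l_f = 0: m_f ∈ {m_i−1, m_i, m_i+1} ∩ [−0, 0] = {0} → 1 state.
Total: 1.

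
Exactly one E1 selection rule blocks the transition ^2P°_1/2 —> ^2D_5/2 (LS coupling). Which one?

Initial level: S=1/2, L=1, J=1/2, parity odd. Final level: S=1/2, L=2, J=5/2, parity even.
Parity must change: odd → even — passes.
ΔS = 0: S: 1/2 → 1/2 — passes.
ΔL = 0, ±1 (not L=0↔0): L: 1 → 2, ΔL = +1 — passes.
ΔJ = 0, ±1 (not J=0↔0): J: 1/2 → 5/2, ΔJ = +2 — fails.

the ΔJ = 0, ±1 rule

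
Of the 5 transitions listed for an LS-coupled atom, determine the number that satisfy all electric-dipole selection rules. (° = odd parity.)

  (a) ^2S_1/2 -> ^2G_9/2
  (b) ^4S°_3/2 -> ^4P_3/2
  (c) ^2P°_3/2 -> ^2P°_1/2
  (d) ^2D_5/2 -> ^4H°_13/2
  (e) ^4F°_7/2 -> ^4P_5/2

1

(a) forbidden (parity, ΔL, ΔJ fail)
(b) allowed
(c) forbidden (parity fails)
(d) forbidden (ΔS, ΔL, ΔJ fail)
(e) forbidden (ΔL fails)
Total allowed: 1 of 5.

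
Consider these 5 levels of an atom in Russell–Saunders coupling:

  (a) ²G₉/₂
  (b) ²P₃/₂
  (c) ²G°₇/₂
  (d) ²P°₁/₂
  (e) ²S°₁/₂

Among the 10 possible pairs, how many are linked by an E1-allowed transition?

3

(a)–(b): forbidden (parity, ΔL, ΔJ).
(a)–(c): allowed.
(a)–(d): forbidden (ΔL, ΔJ).
(a)–(e): forbidden (ΔL, ΔJ).
(b)–(c): forbidden (ΔL, ΔJ).
(b)–(d): allowed.
(b)–(e): allowed.
(c)–(d): forbidden (parity, ΔL, ΔJ).
(c)–(e): forbidden (parity, ΔL, ΔJ).
(d)–(e): forbidden (parity).
Allowed pairs: 3 of 10.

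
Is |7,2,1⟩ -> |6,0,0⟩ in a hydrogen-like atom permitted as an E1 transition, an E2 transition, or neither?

E2

Δl = 0 − 2 = -2; l_i + l_f = 2.
Δm_l = -1.
E1 (Δl = ±1, |Δm_l| ≤ 1): not satisfied.
E2 (Δl = 0,±2, l_i+l_f ≥ 2, |Δm_l| ≤ 2): satisfied.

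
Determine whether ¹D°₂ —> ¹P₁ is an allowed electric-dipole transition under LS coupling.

Parity must change: odd → even — passes.
ΔS = 0: S: 0 → 0 — passes.
ΔL = 0, ±1 (not L=0↔0): L: 2 → 1, ΔL = -1 — passes.
ΔJ = 0, ±1 (not J=0↔0): J: 2 → 1, ΔJ = -1 — passes.
All four E1 rules are satisfied.

allowed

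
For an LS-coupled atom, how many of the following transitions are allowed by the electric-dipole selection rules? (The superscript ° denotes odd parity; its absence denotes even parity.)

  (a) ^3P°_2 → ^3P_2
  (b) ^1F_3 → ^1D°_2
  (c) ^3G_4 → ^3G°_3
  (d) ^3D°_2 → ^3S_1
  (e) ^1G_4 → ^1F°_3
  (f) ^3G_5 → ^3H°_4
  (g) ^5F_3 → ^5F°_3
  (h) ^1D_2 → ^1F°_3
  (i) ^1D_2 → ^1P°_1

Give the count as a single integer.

(a) allowed
(b) allowed
(c) allowed
(d) forbidden (ΔL fails)
(e) allowed
(f) allowed
(g) allowed
(h) allowed
(i) allowed
Total allowed: 8 of 9.

8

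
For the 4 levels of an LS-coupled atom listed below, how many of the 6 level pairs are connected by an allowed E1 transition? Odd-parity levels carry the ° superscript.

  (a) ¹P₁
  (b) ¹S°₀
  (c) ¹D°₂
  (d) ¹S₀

2

(a)–(b): allowed.
(a)–(c): allowed.
(a)–(d): forbidden (parity).
(b)–(c): forbidden (parity, ΔL, ΔJ).
(b)–(d): forbidden (ΔL, ΔJ).
(c)–(d): forbidden (ΔL, ΔJ).
Allowed pairs: 2 of 6.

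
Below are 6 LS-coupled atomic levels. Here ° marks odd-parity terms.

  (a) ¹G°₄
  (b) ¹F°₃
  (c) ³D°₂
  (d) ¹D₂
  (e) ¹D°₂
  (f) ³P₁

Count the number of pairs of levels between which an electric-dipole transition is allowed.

(a)–(b): forbidden (parity).
(a)–(c): forbidden (parity, ΔS, ΔL, ΔJ).
(a)–(d): forbidden (ΔL, ΔJ).
(a)–(e): forbidden (parity, ΔL, ΔJ).
(a)–(f): forbidden (ΔS, ΔL, ΔJ).
(b)–(c): forbidden (parity, ΔS).
(b)–(d): allowed.
(b)–(e): forbidden (parity).
(b)–(f): forbidden (ΔS, ΔL, ΔJ).
(c)–(d): forbidden (ΔS).
(c)–(e): forbidden (parity, ΔS).
(c)–(f): allowed.
(d)–(e): allowed.
(d)–(f): forbidden (parity, ΔS).
(e)–(f): forbidden (ΔS).
Allowed pairs: 3 of 15.

3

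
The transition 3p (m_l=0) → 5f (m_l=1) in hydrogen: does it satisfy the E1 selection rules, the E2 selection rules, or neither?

E2

Δl = 3 − 1 = +2; l_i + l_f = 4.
Δm_l = +1.
E1 (Δl = ±1, |Δm_l| ≤ 1): not satisfied.
E2 (Δl = 0,±2, l_i+l_f ≥ 2, |Δm_l| ≤ 2): satisfied.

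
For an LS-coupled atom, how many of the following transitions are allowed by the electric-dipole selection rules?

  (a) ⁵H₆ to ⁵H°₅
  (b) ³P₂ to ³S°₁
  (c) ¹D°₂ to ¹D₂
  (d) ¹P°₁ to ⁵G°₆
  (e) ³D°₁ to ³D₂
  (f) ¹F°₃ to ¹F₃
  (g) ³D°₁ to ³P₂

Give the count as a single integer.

6

(a) allowed
(b) allowed
(c) allowed
(d) forbidden (parity, ΔS, ΔL, ΔJ fail)
(e) allowed
(f) allowed
(g) allowed
Total allowed: 6 of 7.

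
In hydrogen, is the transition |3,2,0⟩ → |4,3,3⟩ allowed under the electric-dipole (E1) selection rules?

forbidden

Initial l = 2, final l = 3, so Δl = +1. E1 requires Δl = ±1: satisfied.
Δm_l = 3 − (0) = +3. E1 requires Δm_l = 0, ±1: violated.
The transition is electric-dipole forbidden.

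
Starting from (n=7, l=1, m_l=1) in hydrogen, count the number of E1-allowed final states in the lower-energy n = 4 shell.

4

E1 requires Δl = ±1, so l_f ∈ {0, 2}; with 0 ≤ l_f ≤ n_f−1 = 3, the allowed l_f values are {0, 2}.
For l_f = 0: m_f ∈ {m_i−1, m_i, m_i+1} ∩ [−0, 0] = {0} → 1 state.
For l_f = 2: m_f ∈ {m_i−1, m_i, m_i+1} ∩ [−2, 2] = {0, 1, 2} → 3 states.
Total: 4.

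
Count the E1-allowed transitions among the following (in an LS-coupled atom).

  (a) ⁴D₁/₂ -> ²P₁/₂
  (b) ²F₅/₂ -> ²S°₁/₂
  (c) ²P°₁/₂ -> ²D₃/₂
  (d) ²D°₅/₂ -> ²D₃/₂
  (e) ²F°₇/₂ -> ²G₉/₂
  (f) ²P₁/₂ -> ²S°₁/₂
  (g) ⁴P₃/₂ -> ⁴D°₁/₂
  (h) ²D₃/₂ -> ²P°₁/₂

6

(a) forbidden (parity, ΔS fail)
(b) forbidden (ΔL, ΔJ fail)
(c) allowed
(d) allowed
(e) allowed
(f) allowed
(g) allowed
(h) allowed
Total allowed: 6 of 8.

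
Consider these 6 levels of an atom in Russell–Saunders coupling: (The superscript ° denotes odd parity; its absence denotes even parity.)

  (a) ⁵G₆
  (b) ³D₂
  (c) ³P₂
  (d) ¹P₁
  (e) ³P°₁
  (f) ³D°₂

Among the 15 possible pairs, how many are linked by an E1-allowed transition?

(a)–(b): forbidden (parity, ΔS, ΔL, ΔJ).
(a)–(c): forbidden (parity, ΔS, ΔL, ΔJ).
(a)–(d): forbidden (parity, ΔS, ΔL, ΔJ).
(a)–(e): forbidden (ΔS, ΔL, ΔJ).
(a)–(f): forbidden (ΔS, ΔL, ΔJ).
(b)–(c): forbidden (parity).
(b)–(d): forbidden (parity, ΔS).
(b)–(e): allowed.
(b)–(f): allowed.
(c)–(d): forbidden (parity, ΔS).
(c)–(e): allowed.
(c)–(f): allowed.
(d)–(e): forbidden (ΔS).
(d)–(f): forbidden (ΔS).
(e)–(f): forbidden (parity).
Allowed pairs: 4 of 15.

4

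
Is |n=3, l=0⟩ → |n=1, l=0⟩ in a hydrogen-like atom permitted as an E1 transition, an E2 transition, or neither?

neither

Δl = 0 − 0 = +0; l_i + l_f = 0.
E1 (Δl = ±1): not satisfied.
E2 (Δl = 0,±2, l_i+l_f ≥ 2): not satisfied.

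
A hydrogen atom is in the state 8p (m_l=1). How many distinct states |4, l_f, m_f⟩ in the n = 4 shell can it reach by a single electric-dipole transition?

4

E1 requires Δl = ±1, so l_f ∈ {0, 2}; with 0 ≤ l_f ≤ n_f−1 = 3, the allowed l_f values are {0, 2}.
For l_f = 0: m_f ∈ {m_i−1, m_i, m_i+1} ∩ [−0, 0] = {0} → 1 state.
For l_f = 2: m_f ∈ {m_i−1, m_i, m_i+1} ∩ [−2, 2] = {0, 1, 2} → 3 states.
Total: 4.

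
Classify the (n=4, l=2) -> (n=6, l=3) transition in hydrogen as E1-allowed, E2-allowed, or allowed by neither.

E1

Δl = 3 − 2 = +1; l_i + l_f = 5.
E1 (Δl = ±1): satisfied.
E2 (Δl = 0,±2, l_i+l_f ≥ 2): not satisfied.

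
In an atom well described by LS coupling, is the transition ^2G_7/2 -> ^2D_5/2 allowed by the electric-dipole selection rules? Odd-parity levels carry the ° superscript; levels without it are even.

Parity must change: even → even — fails.
ΔS = 0: S: 1/2 → 1/2 — passes.
ΔL = 0, ±1 (not L=0↔0): L: 4 → 2, ΔL = -2 — fails.
ΔJ = 0, ±1 (not J=0↔0): J: 7/2 → 5/2, ΔJ = -1 — passes.
Rule(s) violated: parity, ΔL.

forbidden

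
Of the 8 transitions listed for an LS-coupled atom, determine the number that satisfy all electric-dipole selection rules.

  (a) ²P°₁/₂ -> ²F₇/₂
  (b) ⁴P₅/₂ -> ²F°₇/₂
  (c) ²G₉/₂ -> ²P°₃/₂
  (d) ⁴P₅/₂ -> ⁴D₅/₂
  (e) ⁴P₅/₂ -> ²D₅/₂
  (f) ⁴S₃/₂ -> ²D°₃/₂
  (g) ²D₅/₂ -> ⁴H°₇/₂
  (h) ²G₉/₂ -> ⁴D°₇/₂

0

(a) forbidden (ΔL, ΔJ fail)
(b) forbidden (ΔS, ΔL fail)
(c) forbidden (ΔL, ΔJ fail)
(d) forbidden (parity fails)
(e) forbidden (parity, ΔS fail)
(f) forbidden (ΔS, ΔL fail)
(g) forbidden (ΔS, ΔL fail)
(h) forbidden (ΔS, ΔL fail)
Total allowed: 0 of 8.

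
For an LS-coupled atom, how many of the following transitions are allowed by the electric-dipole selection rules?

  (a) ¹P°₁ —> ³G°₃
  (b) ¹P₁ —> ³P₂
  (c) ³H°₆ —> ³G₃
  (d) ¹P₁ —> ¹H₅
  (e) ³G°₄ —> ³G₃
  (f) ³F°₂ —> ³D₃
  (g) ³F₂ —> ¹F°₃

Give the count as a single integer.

(a) forbidden (parity, ΔS, ΔL, ΔJ fail)
(b) forbidden (parity, ΔS fail)
(c) forbidden (ΔJ fails)
(d) forbidden (parity, ΔL, ΔJ fail)
(e) allowed
(f) allowed
(g) forbidden (ΔS fails)
Total allowed: 2 of 7.

2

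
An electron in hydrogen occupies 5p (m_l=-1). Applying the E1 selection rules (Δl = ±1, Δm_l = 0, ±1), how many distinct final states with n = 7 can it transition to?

E1 requires Δl = ±1, so l_f ∈ {0, 2}; with 0 ≤ l_f ≤ n_f−1 = 6, the allowed l_f values are {0, 2}.
For l_f = 0: m_f ∈ {m_i−1, m_i, m_i+1} ∩ [−0, 0] = {0} → 1 state.
For l_f = 2: m_f ∈ {m_i−1, m_i, m_i+1} ∩ [−2, 2] = {-2, -1, 0} → 3 states.
Total: 4.

4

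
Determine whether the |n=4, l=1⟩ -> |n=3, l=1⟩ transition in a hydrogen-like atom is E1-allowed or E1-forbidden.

Δl = 1 − 1 = +0; the E1 rule Δl = ±1 is ✗.
The transition is electric-dipole forbidden.

forbidden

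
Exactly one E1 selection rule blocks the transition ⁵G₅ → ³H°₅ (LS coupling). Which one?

ΔS = 0: S: 2 → 1 — violated.
Parity must change: even → odd — satisfied.
ΔL = 0, ±1 (not L=0↔0): L: 4 → 5, ΔL = +1 — satisfied.
ΔJ = 0, ±1 (not J=0↔0): J: 5 → 5, ΔJ = +0 — satisfied.

the ΔS = 0 rule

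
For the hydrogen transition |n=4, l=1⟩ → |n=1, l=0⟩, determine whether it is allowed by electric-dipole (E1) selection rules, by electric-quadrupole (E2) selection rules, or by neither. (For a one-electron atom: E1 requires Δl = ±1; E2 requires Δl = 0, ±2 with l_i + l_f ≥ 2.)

Δl = 0 − 1 = -1; l_i + l_f = 1.
E1 (Δl = ±1): satisfied.
E2 (Δl = 0,±2, l_i+l_f ≥ 2): not satisfied.

E1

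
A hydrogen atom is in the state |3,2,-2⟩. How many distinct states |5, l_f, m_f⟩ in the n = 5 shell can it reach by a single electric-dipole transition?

E1 requires Δl = ±1, so l_f ∈ {1, 3}; with 0 ≤ l_f ≤ n_f−1 = 4, the allowed l_f values are {1, 3}.
For l_f = 1: m_f ∈ {m_i−1, m_i, m_i+1} ∩ [−1, 1] = {-1} → 1 state.
For l_f = 3: m_f ∈ {m_i−1, m_i, m_i+1} ∩ [−3, 3] = {-3, -2, -1} → 3 states.
Total: 4.

4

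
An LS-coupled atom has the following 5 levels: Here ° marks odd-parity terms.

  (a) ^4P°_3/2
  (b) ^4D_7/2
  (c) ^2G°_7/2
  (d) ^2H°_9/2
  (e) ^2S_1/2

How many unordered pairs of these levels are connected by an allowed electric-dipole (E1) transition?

(a)–(b): forbidden (ΔJ).
(a)–(c): forbidden (parity, ΔS, ΔL, ΔJ).
(a)–(d): forbidden (parity, ΔS, ΔL, ΔJ).
(a)–(e): forbidden (ΔS).
(b)–(c): forbidden (ΔS, ΔL).
(b)–(d): forbidden (ΔS, ΔL).
(b)–(e): forbidden (parity, ΔS, ΔL, ΔJ).
(c)–(d): forbidden (parity).
(c)–(e): forbidden (ΔL, ΔJ).
(d)–(e): forbidden (ΔL, ΔJ).
Allowed pairs: 0 of 10.

0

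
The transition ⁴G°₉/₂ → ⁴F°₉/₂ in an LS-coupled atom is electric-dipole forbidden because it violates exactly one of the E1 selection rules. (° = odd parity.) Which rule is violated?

Reading off the term symbols: S 3/2→3/2, L 4→3, J 9/2→9/2, parity odd→odd.
Parity must change: odd → odd — violated.
ΔS = 0: S: 3/2 → 3/2 — satisfied.
ΔL = 0, ±1 (not L=0↔0): L: 4 → 3, ΔL = -1 — satisfied.
ΔJ = 0, ±1 (not J=0↔0): J: 9/2 → 9/2, ΔJ = +0 — satisfied.

parity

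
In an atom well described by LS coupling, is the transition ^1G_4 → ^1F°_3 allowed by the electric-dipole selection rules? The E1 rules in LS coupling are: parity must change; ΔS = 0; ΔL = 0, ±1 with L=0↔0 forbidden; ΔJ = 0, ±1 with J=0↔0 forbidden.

ΔS = 0: S: 0 → 0 — satisfied.
Parity must change: even → odd — satisfied.
ΔJ = 0, ±1 (not J=0↔0): J: 4 → 3, ΔJ = -1 — satisfied.
ΔL = 0, ±1 (not L=0↔0): L: 4 → 3, ΔL = -1 — satisfied.
All four E1 rules are satisfied.

allowed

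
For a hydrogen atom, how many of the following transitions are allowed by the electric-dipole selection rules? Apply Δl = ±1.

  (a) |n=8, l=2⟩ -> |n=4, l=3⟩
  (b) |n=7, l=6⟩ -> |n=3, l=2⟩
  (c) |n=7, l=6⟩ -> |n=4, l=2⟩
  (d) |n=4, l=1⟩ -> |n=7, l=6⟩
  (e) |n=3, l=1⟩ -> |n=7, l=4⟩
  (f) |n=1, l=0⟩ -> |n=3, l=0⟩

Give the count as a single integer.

1

(a) allowed
(b) forbidden — Δl = -4 (E1 requires Δl = ±1)
(c) forbidden — Δl = -4 (E1 requires Δl = ±1)
(d) forbidden — Δl = +5 (E1 requires Δl = ±1)
(e) forbidden — Δl = +3 (E1 requires Δl = ±1)
(f) forbidden — Δl = +0 (E1 requires Δl = ±1)
Total allowed: 1 of 6.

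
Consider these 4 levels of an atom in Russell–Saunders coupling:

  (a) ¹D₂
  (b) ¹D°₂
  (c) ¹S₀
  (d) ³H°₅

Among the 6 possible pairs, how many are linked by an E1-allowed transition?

1

(a)–(b): allowed.
(a)–(c): forbidden (parity, ΔL, ΔJ).
(a)–(d): forbidden (ΔS, ΔL, ΔJ).
(b)–(c): forbidden (ΔL, ΔJ).
(b)–(d): forbidden (parity, ΔS, ΔL, ΔJ).
(c)–(d): forbidden (ΔS, ΔL, ΔJ).
Allowed pairs: 1 of 6.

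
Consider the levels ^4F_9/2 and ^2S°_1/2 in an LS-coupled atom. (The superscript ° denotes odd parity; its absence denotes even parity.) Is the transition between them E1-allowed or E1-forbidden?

Reading off the term symbols: S 3/2→1/2, L 3→0, J 9/2→1/2, parity even→odd.
Parity must change: even → odd — passes.
ΔS = 0: S: 3/2 → 1/2 — fails.
ΔL = 0, ±1 (not L=0↔0): L: 3 → 0, ΔL = -3 — fails.
ΔJ = 0, ±1 (not J=0↔0): J: 9/2 → 1/2, ΔJ = -4 — fails.
Rule(s) violated: ΔS, ΔL, ΔJ.

forbidden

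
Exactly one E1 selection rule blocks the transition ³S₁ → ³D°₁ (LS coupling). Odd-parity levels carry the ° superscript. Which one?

Parity must change: even → odd — passes.
ΔS = 0: S: 1 → 1 — passes.
ΔL = 0, ±1 (not L=0↔0): L: 0 → 2, ΔL = +2 — fails.
ΔJ = 0, ±1 (not J=0↔0): J: 1 → 1, ΔJ = +0 — passes.

the ΔL = 0, ±1 rule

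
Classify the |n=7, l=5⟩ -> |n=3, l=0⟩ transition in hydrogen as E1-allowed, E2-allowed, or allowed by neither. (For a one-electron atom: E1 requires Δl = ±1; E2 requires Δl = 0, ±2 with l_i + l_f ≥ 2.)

neither

Δl = 0 − 5 = -5; l_i + l_f = 5.
E1 (Δl = ±1): not satisfied.
E2 (Δl = 0,±2, l_i+l_f ≥ 2): not satisfied.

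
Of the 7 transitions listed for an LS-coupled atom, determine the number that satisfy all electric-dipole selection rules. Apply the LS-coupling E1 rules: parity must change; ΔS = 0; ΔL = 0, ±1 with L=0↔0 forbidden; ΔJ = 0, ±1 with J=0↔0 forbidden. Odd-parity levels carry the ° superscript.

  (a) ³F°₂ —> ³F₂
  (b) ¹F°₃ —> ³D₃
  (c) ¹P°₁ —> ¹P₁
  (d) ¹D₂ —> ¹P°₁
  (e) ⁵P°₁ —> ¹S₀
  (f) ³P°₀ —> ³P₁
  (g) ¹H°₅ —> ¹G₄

5

(a) allowed
(b) forbidden (ΔS fails)
(c) allowed
(d) allowed
(e) forbidden (ΔS fails)
(f) allowed
(g) allowed
Total allowed: 5 of 7.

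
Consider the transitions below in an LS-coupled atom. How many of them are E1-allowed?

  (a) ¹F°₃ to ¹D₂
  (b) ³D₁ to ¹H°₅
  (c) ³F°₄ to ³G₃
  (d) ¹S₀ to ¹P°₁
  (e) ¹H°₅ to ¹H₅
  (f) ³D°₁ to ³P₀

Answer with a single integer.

5

(a) allowed
(b) forbidden (ΔS, ΔL, ΔJ fail)
(c) allowed
(d) allowed
(e) allowed
(f) allowed
Total allowed: 5 of 6.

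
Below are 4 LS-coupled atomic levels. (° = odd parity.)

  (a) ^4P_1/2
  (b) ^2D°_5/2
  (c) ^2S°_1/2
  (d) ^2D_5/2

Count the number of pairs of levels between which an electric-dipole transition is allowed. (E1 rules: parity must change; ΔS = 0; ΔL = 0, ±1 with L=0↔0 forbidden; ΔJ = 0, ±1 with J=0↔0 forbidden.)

(a)–(b): forbidden (ΔS, ΔJ).
(a)–(c): forbidden (ΔS).
(a)–(d): forbidden (parity, ΔS, ΔJ).
(b)–(c): forbidden (parity, ΔL, ΔJ).
(b)–(d): allowed.
(c)–(d): forbidden (ΔL, ΔJ).
Allowed pairs: 1 of 6.

1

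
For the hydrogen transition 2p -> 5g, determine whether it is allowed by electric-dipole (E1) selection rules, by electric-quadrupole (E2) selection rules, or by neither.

Δl = 4 − 1 = +3; l_i + l_f = 5.
E1 (Δl = ±1): not satisfied.
E2 (Δl = 0,±2, l_i+l_f ≥ 2): not satisfied.

neither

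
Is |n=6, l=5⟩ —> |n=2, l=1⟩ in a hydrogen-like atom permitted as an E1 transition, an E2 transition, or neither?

neither

Δl = 1 − 5 = -4; l_i + l_f = 6.
E1 (Δl = ±1): not satisfied.
E2 (Δl = 0,±2, l_i+l_f ≥ 2): not satisfied.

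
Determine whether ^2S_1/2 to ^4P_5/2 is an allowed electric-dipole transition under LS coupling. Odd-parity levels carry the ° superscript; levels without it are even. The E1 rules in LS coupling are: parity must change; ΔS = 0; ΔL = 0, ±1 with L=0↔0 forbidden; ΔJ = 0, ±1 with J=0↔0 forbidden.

Initial level: S=1/2, L=0, J=1/2, parity even. Final level: S=3/2, L=1, J=5/2, parity even.
Parity must change: even → even — fails.
ΔS = 0: S: 1/2 → 3/2 — fails.
ΔL = 0, ±1 (not L=0↔0): L: 0 → 1, ΔL = +1 — ok.
ΔJ = 0, ±1 (not J=0↔0): J: 1/2 → 5/2, ΔJ = +2 — fails.
Rule(s) violated: parity, ΔS, ΔJ.

forbidden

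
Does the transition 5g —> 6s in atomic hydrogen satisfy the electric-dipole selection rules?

forbidden

Δl = 0 − 4 = -4; the E1 rule Δl = ±1 is fails.
The transition is electric-dipole forbidden.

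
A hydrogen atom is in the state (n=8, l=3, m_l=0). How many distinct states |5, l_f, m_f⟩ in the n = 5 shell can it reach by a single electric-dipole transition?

E1 requires Δl = ±1, so l_f ∈ {2, 4}; with 0 ≤ l_f ≤ n_f−1 = 4, the allowed l_f values are {2, 4}.
For l_f = 2: m_f ∈ {m_i−1, m_i, m_i+1} ∩ [−2, 2] = {-1, 0, 1} → 3 states.
For l_f = 4: m_f ∈ {m_i−1, m_i, m_i+1} ∩ [−4, 4] = {-1, 0, 1} → 3 states.
Total: 6.

6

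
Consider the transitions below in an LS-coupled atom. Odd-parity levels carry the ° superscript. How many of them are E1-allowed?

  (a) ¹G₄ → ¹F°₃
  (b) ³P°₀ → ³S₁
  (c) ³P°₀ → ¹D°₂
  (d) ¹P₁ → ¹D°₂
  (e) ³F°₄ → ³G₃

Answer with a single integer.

(a) allowed
(b) allowed
(c) forbidden (parity, ΔS, ΔJ fail)
(d) allowed
(e) allowed
Total allowed: 4 of 5.

4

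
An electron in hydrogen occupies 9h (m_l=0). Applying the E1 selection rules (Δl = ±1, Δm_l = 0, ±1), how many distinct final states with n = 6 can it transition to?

E1 requires Δl = ±1, so l_f ∈ {4, 6}; with 0 ≤ l_f ≤ n_f−1 = 5, the allowed l_f values are {4}.
For l_f = 4: m_f ∈ {m_i−1, m_i, m_i+1} ∩ [−4, 4] = {-1, 0, 1} → 3 states.
Total: 3.

3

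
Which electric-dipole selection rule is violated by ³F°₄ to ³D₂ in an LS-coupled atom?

the ΔJ = 0, ±1 rule

ΔS = 0: S: 1 → 1 — passes.
ΔL = 0, ±1 (not L=0↔0): L: 3 → 2, ΔL = -1 — passes.
Parity must change: odd → even — passes.
ΔJ = 0, ±1 (not J=0↔0): J: 4 → 2, ΔJ = -2 — fails.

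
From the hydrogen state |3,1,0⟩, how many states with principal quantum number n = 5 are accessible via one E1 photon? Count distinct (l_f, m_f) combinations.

4

E1 requires Δl = ±1, so l_f ∈ {0, 2}; with 0 ≤ l_f ≤ n_f−1 = 4, the allowed l_f values are {0, 2}.
For l_f = 0: m_f ∈ {m_i−1, m_i, m_i+1} ∩ [−0, 0] = {0} → 1 state.
For l_f = 2: m_f ∈ {m_i−1, m_i, m_i+1} ∩ [−2, 2] = {-1, 0, 1} → 3 states.
Total: 4.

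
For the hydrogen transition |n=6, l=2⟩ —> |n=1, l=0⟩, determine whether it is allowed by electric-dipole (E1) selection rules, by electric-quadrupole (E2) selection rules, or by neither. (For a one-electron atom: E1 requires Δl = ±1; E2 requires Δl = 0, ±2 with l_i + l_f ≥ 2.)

E2

Δl = 0 − 2 = -2; l_i + l_f = 2.
E1 (Δl = ±1): not satisfied.
E2 (Δl = 0,±2, l_i+l_f ≥ 2): satisfied.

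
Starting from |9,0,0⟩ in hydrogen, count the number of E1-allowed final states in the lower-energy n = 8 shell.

3

E1 requires Δl = ±1, so l_f ∈ {-1, 1}; with 0 ≤ l_f ≤ n_f−1 = 7, the allowed l_f values are {1}.
For l_f = 1: m_f ∈ {m_i−1, m_i, m_i+1} ∩ [−1, 1] = {-1, 0, 1} → 3 states.
Total: 3.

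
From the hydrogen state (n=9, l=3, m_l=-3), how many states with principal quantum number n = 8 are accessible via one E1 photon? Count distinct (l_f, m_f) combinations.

E1 requires Δl = ±1, so l_f ∈ {2, 4}; with 0 ≤ l_f ≤ n_f−1 = 7, the allowed l_f values are {2, 4}.
For l_f = 2: m_f ∈ {m_i−1, m_i, m_i+1} ∩ [−2, 2] = {-2} → 1 state.
For l_f = 4: m_f ∈ {m_i−1, m_i, m_i+1} ∩ [−4, 4] = {-4, -3, -2} → 3 states.
Total: 4.

4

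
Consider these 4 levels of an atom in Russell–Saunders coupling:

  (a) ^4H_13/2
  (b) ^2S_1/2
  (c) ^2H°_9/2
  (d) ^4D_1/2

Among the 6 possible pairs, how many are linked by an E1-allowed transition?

0

(a)–(b): forbidden (parity, ΔS, ΔL, ΔJ).
(a)–(c): forbidden (ΔS, ΔJ).
(a)–(d): forbidden (parity, ΔL, ΔJ).
(b)–(c): forbidden (ΔL, ΔJ).
(b)–(d): forbidden (parity, ΔS, ΔL).
(c)–(d): forbidden (ΔS, ΔL, ΔJ).
Allowed pairs: 0 of 6.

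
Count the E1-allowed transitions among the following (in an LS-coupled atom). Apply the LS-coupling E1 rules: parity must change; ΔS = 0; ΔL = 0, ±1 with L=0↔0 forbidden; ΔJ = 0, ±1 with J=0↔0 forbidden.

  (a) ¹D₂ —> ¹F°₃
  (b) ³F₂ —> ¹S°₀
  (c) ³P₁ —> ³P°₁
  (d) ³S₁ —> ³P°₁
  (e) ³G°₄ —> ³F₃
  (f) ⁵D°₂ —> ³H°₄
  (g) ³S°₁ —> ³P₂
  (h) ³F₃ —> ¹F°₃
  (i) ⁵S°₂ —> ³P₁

5

(a) allowed
(b) forbidden (ΔS, ΔL, ΔJ fail)
(c) allowed
(d) allowed
(e) allowed
(f) forbidden (parity, ΔS, ΔL, ΔJ fail)
(g) allowed
(h) forbidden (ΔS fails)
(i) forbidden (ΔS fails)
Total allowed: 5 of 9.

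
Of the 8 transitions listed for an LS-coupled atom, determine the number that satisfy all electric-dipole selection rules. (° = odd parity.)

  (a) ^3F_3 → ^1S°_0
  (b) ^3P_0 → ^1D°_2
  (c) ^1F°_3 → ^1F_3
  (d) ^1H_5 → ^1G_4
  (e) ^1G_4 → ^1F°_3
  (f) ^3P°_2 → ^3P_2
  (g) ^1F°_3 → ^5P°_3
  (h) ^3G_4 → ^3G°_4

4

(a) forbidden (ΔS, ΔL, ΔJ fail)
(b) forbidden (ΔS, ΔJ fail)
(c) allowed
(d) forbidden (parity fails)
(e) allowed
(f) allowed
(g) forbidden (parity, ΔS, ΔL fail)
(h) allowed
Total allowed: 4 of 8.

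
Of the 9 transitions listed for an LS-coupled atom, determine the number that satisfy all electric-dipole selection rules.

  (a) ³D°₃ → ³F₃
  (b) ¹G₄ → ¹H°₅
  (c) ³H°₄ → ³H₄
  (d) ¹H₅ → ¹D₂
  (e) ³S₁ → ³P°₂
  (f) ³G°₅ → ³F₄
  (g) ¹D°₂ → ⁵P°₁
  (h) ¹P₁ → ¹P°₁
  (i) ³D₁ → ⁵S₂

(a) allowed
(b) allowed
(c) allowed
(d) forbidden (parity, ΔL, ΔJ fail)
(e) allowed
(f) allowed
(g) forbidden (parity, ΔS fail)
(h) allowed
(i) forbidden (parity, ΔS, ΔL fail)
Total allowed: 6 of 9.

6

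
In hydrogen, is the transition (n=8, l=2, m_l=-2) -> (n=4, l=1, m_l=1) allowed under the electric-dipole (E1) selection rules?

forbidden

Initial l = 2, final l = 1, so Δl = -1. E1 requires Δl = ±1: satisfied.
Δm_l = 1 − (-2) = +3. E1 requires Δm_l = 0, ±1: violated.
The transition is electric-dipole forbidden.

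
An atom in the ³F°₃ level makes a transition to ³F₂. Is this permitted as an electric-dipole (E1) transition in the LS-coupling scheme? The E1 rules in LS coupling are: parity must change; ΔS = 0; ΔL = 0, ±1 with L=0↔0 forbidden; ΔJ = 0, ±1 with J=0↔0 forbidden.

Reading off the term symbols: S 1→1, L 3→3, J 3→2, parity odd→even.
ΔS = 0: S: 1 → 1 — satisfied.
ΔJ = 0, ±1 (not J=0↔0): J: 3 → 2, ΔJ = -1 — satisfied.
Parity must change: odd → even — satisfied.
ΔL = 0, ±1 (not L=0↔0): L: 3 → 3, ΔL = +0 — satisfied.
All four E1 rules are satisfied.

allowed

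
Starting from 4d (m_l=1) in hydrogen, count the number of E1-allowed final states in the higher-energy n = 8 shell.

5

E1 requires Δl = ±1, so l_f ∈ {1, 3}; with 0 ≤ l_f ≤ n_f−1 = 7, the allowed l_f values are {1, 3}.
For l_f = 1: m_f ∈ {m_i−1, m_i, m_i+1} ∩ [−1, 1] = {0, 1} → 2 states.
For l_f = 3: m_f ∈ {m_i−1, m_i, m_i+1} ∩ [−3, 3] = {0, 1, 2} → 3 states.
Total: 5.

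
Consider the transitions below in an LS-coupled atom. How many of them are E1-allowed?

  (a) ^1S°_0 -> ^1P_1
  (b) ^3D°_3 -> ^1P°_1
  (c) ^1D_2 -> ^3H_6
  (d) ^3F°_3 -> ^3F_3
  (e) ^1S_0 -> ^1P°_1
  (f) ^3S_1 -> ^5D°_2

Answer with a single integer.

3

(a) allowed
(b) forbidden (parity, ΔS, ΔJ fail)
(c) forbidden (parity, ΔS, ΔL, ΔJ fail)
(d) allowed
(e) allowed
(f) forbidden (ΔS, ΔL fail)
Total allowed: 3 of 6.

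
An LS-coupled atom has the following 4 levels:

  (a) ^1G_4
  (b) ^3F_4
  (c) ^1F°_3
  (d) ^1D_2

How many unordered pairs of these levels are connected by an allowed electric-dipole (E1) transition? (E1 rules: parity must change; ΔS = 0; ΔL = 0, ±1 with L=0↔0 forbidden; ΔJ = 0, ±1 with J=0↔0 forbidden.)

2

(a)–(b): forbidden (parity, ΔS).
(a)–(c): allowed.
(a)–(d): forbidden (parity, ΔL, ΔJ).
(b)–(c): forbidden (ΔS).
(b)–(d): forbidden (parity, ΔS, ΔJ).
(c)–(d): allowed.
Allowed pairs: 2 of 6.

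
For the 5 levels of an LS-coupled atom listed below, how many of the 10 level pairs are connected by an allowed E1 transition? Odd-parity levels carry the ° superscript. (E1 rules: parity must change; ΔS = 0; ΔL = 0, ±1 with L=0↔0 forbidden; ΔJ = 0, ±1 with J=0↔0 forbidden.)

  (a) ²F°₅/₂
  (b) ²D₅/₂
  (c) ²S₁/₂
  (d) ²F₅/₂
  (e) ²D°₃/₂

(a)–(b): allowed.
(a)–(c): forbidden (ΔL, ΔJ).
(a)–(d): allowed.
(a)–(e): forbidden (parity).
(b)–(c): forbidden (parity, ΔL, ΔJ).
(b)–(d): forbidden (parity).
(b)–(e): allowed.
(c)–(d): forbidden (parity, ΔL, ΔJ).
(c)–(e): forbidden (ΔL).
(d)–(e): allowed.
Allowed pairs: 4 of 10.

4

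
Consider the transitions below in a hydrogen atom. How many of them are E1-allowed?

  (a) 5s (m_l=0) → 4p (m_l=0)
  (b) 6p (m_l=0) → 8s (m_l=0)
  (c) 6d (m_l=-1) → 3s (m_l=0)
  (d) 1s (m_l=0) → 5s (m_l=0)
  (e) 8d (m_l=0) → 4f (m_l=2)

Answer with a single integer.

2

(a) allowed
(b) allowed
(c) forbidden — Δl = -2 (E1 requires Δl = ±1)
(d) forbidden — Δl = +0 (E1 requires Δl = ±1)
(e) forbidden — Δm_l = +2 (E1 requires Δm_l = 0, ±1)
Total allowed: 2 of 5.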